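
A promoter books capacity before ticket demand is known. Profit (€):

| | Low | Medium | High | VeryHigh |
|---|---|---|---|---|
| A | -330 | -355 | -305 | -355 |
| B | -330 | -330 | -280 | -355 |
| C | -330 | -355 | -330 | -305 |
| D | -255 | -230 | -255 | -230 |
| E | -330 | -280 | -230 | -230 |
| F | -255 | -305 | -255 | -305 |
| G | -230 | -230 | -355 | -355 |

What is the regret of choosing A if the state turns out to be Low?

100

Best payoff under Low is -230.
Regret = -230 − (-330) = 100.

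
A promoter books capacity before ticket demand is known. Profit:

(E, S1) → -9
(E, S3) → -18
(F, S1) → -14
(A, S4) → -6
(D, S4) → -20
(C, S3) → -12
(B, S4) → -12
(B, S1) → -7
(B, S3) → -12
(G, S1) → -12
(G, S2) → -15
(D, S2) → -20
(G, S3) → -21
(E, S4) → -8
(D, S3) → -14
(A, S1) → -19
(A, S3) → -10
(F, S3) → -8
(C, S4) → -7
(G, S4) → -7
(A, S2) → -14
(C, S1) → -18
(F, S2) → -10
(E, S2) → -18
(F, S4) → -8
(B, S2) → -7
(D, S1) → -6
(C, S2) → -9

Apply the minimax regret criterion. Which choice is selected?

Column bests: S1=-6, S2=-7, S3=-8, S4=-6.
A regrets: 13, 7, 2, 0 → max 13
B regrets: 1, 0, 4, 6 → max 6
C regrets: 12, 2, 4, 1 → max 12
D regrets: 0, 13, 6, 14 → max 14
E regrets: 3, 11, 10, 2 → max 11
F regrets: 8, 3, 0, 2 → max 8
G regrets: 6, 8, 13, 1 → max 13
Smallest max regret = 6 → B.

B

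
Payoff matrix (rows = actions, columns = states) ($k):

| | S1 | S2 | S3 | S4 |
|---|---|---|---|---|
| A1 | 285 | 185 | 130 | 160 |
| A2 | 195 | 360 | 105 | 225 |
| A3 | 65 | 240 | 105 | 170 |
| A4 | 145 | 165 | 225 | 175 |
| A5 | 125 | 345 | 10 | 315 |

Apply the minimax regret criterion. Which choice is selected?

Column bests: S1=285, S2=360, S3=225, S4=315.
A1 regrets: 0, 175, 95, 155 → max 175
A2 regrets: 90, 0, 120, 90 → max 120
A3 regrets: 220, 120, 120, 145 → max 220
A4 regrets: 140, 195, 0, 140 → max 195
A5 regrets: 160, 15, 215, 0 → max 215
Smallest max regret = 120 → A2.

A2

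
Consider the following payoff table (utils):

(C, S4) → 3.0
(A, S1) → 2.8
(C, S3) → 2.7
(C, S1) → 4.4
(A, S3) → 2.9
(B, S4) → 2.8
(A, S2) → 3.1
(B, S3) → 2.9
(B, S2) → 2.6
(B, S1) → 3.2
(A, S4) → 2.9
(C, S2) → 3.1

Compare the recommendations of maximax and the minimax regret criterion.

maximax → C; minimax regret → C (agree)

Row maxima: A=3.1, B=3.2, C=4.4
Best best-case = 4.4 → C.
Column bests: S1=4.4, S2=3.1, S3=2.9, S4=3.0.
A regrets: 1.6, 0.0, 0.0, 0.1 → max 1.6
B regrets: 1.2, 0.5, 0.0, 0.2 → max 1.2
C regrets: 0.0, 0.0, 0.2, 0.0 → max 0.2
Smallest max regret = 0.2 → C.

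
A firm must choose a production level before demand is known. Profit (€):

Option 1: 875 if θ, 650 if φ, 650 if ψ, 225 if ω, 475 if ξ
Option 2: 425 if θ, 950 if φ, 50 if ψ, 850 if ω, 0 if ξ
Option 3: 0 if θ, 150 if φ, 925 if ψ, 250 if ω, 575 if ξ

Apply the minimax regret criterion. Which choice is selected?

Option 1

Column bests: θ=875, φ=950, ψ=925, ω=850, ξ=575.
Option 1 regrets: 0, 300, 275, 625, 100 → max 625
Option 2 regrets: 450, 0, 875, 0, 575 → max 875
Option 3 regrets: 875, 800, 0, 600, 0 → max 875
Smallest max regret = 625 → Option 1.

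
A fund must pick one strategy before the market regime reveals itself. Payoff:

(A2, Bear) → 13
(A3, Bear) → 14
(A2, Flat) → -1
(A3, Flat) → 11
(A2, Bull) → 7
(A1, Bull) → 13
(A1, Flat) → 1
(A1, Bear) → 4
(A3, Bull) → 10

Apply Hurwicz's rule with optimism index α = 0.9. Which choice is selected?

A3

A1: 0.9·13 + 0.1·1 = 11.8
A2: 0.9·13 + 0.1·(-1) = 11.6
A3: 0.9·14 + 0.1·10 = 13.6
Highest Hurwicz score = 13.6 → A3.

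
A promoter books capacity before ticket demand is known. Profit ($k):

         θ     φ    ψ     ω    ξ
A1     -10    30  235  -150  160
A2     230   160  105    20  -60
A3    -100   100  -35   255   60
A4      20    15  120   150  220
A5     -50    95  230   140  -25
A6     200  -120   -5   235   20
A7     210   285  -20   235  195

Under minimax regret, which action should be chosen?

Column bests: θ=230, φ=285, ψ=235, ω=255, ξ=220.
A1 regrets: 240, 255, 0, 405, 60 → max 405
A2 regrets: 0, 125, 130, 235, 280 → max 280
A3 regrets: 330, 185, 270, 0, 160 → max 330
A4 regrets: 210, 270, 115, 105, 0 → max 270
A5 regrets: 280, 190, 5, 115, 245 → max 280
A6 regrets: 30, 405, 240, 20, 200 → max 405
A7 regrets: 20, 0, 255, 20, 25 → max 255
Smallest max regret = 255 → A7.

A7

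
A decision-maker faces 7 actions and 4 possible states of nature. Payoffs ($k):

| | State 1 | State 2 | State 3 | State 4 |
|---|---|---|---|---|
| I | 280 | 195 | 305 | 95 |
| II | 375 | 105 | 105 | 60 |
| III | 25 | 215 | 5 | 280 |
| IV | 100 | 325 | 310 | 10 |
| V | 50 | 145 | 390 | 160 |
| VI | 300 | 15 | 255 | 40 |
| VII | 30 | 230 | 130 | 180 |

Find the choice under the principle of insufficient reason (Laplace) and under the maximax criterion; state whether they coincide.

laplace → I; maximax → V (disagree)

Row averages: I=218.75, II=161.25, III=131.25, IV=186.25, V=186.25, VI=152.5, VII=142.5
Highest average = 218.75 → I.
Row maxima: I=305, II=375, III=280, IV=325, V=390, VI=300, VII=230
Best best-case = 390 → V.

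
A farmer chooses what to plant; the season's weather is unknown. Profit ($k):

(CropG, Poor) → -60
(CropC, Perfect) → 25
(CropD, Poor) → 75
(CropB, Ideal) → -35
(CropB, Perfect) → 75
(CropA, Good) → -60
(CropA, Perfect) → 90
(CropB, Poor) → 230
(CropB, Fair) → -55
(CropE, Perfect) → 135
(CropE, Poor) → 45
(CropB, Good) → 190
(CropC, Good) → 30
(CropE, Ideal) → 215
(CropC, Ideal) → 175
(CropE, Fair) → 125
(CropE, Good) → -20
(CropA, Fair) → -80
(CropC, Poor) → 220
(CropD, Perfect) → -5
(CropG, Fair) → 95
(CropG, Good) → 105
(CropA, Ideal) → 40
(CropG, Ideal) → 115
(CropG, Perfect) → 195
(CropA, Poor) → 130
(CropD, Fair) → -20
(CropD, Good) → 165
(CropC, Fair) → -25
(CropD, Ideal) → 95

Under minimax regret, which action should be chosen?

Column bests: Poor=230, Fair=125, Good=190, Ideal=215, Perfect=195.
CropB regrets: 0, 180, 0, 250, 120 → max 250
CropE regrets: 185, 0, 210, 0, 60 → max 210
CropA regrets: 100, 205, 250, 175, 105 → max 250
CropC regrets: 10, 150, 160, 40, 170 → max 170
CropG regrets: 290, 30, 85, 100, 0 → max 290
CropD regrets: 155, 145, 25, 120, 200 → max 200
Smallest max regret = 170 → CropC.

CropC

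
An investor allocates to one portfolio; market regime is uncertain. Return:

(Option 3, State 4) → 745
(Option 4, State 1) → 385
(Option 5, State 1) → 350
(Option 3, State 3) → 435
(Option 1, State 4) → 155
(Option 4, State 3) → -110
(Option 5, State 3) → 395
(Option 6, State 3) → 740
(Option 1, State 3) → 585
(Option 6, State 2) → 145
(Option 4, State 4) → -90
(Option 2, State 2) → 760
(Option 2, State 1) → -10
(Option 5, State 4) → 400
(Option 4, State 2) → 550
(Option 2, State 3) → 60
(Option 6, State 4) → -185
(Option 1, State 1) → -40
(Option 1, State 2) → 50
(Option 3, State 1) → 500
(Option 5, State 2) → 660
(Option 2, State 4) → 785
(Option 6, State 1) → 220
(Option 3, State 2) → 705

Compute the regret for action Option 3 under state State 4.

40

Best payoff under State 4 is 785.
Regret = 785 − 745 = 40.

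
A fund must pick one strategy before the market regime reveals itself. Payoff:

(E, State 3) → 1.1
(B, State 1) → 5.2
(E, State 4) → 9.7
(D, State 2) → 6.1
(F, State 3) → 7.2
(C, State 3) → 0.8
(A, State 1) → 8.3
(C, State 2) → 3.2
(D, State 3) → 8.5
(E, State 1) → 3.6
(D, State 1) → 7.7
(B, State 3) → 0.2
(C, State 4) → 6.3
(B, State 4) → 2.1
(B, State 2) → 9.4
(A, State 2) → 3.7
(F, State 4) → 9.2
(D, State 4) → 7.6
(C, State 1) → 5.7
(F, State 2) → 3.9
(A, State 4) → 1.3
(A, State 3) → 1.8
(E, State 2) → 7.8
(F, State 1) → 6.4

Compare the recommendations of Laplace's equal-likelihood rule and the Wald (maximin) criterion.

laplace → D; maximin → D (agree)

Row averages: A=3.775, B=4.225, C=4, D=7.475, E=5.55, F=6.675
Highest average = 7.475 → D.
Row minima: A=1.3, B=0.2, C=0.8, D=6.1, E=1.1, F=3.9
Best worst-case = 6.1 → D.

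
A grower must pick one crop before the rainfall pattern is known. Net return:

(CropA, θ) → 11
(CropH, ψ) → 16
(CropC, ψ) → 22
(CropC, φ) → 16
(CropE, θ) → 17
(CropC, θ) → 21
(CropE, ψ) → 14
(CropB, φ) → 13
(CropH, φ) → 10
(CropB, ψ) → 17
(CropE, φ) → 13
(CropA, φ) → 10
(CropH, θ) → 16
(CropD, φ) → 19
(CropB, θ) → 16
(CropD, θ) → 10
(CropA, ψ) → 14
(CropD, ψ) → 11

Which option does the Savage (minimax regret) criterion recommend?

Column bests: θ=21, φ=19, ψ=22.
CropB regrets: 5, 6, 5 → max 6
CropD regrets: 11, 0, 11 → max 11
CropC regrets: 0, 3, 0 → max 3
CropH regrets: 5, 9, 6 → max 9
CropA regrets: 10, 9, 8 → max 10
CropE regrets: 4, 6, 8 → max 8
Smallest max regret = 3 → CropC.

CropC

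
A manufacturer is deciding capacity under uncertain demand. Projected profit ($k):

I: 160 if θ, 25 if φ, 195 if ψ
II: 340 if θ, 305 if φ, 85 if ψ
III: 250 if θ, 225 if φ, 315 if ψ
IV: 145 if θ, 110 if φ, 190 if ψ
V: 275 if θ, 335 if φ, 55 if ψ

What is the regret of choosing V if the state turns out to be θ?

65

Best payoff under θ is 340.
Regret = 340 − 275 = 65.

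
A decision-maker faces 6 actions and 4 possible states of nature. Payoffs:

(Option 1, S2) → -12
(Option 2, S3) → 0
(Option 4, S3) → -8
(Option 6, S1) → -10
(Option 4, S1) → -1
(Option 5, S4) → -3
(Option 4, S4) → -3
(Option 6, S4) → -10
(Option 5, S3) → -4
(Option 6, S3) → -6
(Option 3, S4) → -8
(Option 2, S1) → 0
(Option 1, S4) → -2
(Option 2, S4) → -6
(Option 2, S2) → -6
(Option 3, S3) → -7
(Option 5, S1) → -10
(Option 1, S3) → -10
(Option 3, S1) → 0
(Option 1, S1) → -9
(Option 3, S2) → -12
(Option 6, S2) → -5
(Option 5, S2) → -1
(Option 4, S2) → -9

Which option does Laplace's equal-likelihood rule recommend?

Row averages: Option 1=-8.25, Option 2=-3, Option 3=-6.75, Option 4=-5.25, Option 5=-4.5, Option 6=-7.75
Highest average = -3 → Option 2.

Option 2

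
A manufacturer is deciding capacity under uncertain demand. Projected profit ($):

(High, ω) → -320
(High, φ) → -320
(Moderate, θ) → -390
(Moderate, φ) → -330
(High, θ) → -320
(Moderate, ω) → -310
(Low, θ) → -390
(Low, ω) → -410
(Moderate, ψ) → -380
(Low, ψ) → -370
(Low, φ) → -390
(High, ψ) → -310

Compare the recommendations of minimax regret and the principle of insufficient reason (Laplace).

minimax regret → High; laplace → High (agree)

Column bests: θ=-320, φ=-320, ψ=-310, ω=-310.
Low regrets: 70, 70, 60, 100 → max 100
Moderate regrets: 70, 10, 70, 0 → max 70
High regrets: 0, 0, 0, 10 → max 10
Smallest max regret = 10 → High.
Row averages: Low=-390, Moderate=-352.5, High=-317.5
Highest average = -317.5 → High.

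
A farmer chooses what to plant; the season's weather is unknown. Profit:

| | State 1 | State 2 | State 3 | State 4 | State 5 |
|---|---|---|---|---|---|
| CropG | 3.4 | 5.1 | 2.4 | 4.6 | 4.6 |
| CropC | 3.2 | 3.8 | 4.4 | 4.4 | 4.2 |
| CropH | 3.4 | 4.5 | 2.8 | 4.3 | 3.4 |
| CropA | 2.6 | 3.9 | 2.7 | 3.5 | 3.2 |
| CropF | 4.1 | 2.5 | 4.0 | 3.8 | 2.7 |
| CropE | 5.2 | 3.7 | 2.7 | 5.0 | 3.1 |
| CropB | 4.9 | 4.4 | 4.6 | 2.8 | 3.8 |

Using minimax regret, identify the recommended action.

CropH

Column bests: State 1=5.2, State 2=5.1, State 3=4.6, State 4=5.0, State 5=4.6.
CropG regrets: 1.8, 0.0, 2.2, 0.4, 0.0 → max 2.2
CropC regrets: 2.0, 1.3, 0.2, 0.6, 0.4 → max 2.0
CropH regrets: 1.8, 0.6, 1.8, 0.7, 1.2 → max 1.8
CropA regrets: 2.6, 1.2, 1.9, 1.5, 1.4 → max 2.6
CropF regrets: 1.1, 2.6, 0.6, 1.2, 1.9 → max 2.6
CropE regrets: 0.0, 1.4, 1.9, 0.0, 1.5 → max 1.9
CropB regrets: 0.3, 0.7, 0.0, 2.2, 0.8 → max 2.2
Smallest max regret = 1.8 → CropH.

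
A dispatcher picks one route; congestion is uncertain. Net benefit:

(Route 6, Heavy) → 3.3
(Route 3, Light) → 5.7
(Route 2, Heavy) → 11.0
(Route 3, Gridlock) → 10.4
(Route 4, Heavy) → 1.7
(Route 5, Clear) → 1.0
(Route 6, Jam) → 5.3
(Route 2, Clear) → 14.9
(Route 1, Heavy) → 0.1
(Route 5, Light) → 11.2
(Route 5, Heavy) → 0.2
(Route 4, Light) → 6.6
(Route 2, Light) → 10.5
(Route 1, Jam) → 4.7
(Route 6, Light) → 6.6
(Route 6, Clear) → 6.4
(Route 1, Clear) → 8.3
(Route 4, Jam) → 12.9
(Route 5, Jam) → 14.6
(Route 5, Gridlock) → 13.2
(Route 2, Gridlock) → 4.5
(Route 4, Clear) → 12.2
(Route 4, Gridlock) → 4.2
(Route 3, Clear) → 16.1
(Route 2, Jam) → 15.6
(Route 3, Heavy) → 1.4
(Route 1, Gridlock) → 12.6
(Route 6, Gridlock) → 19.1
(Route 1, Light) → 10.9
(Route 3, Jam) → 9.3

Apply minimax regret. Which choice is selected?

Route 3

Column bests: Clear=16.1, Light=11.2, Heavy=11.0, Jam=15.6, Gridlock=19.1.
Route 1 regrets: 7.8, 0.3, 10.9, 10.9, 6.5 → max 10.9
Route 2 regrets: 1.2, 0.7, 0.0, 0.0, 14.6 → max 14.6
Route 3 regrets: 0.0, 5.5, 9.6, 6.3, 8.7 → max 9.6
Route 4 regrets: 3.9, 4.6, 9.3, 2.7, 14.9 → max 14.9
Route 5 regrets: 15.1, 0.0, 10.8, 1.0, 5.9 → max 15.1
Route 6 regrets: 9.7, 4.6, 7.7, 10.3, 0.0 → max 10.3
Smallest max regret = 9.6 → Route 3.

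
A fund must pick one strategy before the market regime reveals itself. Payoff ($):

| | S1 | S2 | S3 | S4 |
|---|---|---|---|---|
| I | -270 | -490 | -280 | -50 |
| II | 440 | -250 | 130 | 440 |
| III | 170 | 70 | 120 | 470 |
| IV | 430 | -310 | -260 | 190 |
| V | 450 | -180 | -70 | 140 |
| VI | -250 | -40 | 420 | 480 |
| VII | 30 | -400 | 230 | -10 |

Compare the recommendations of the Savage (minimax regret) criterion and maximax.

minimax regret → III; maximax → VI (disagree)

Column bests: S1=450, S2=70, S3=420, S4=480.
I regrets: 720, 560, 700, 530 → max 720
II regrets: 10, 320, 290, 40 → max 320
III regrets: 280, 0, 300, 10 → max 300
IV regrets: 20, 380, 680, 290 → max 680
V regrets: 0, 250, 490, 340 → max 490
VI regrets: 700, 110, 0, 0 → max 700
VII regrets: 420, 470, 190, 490 → max 490
Smallest max regret = 300 → III.
Row maxima: I=-50, II=440, III=470, IV=430, V=450, VI=480, VII=230
Best best-case = 480 → VI.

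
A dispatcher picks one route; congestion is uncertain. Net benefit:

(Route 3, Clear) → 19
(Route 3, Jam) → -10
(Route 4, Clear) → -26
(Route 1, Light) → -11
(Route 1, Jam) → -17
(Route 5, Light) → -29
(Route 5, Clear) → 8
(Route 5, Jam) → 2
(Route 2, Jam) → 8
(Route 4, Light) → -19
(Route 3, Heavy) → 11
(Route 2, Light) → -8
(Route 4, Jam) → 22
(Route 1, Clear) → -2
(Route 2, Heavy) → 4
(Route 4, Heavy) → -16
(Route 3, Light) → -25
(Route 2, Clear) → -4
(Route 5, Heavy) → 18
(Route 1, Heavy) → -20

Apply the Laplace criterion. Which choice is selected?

Route 2

Row averages: Route 1=-12.5, Route 2=0, Route 3=-1.25, Route 4=-9.75, Route 5=-0.25
Highest average = 0 → Route 2.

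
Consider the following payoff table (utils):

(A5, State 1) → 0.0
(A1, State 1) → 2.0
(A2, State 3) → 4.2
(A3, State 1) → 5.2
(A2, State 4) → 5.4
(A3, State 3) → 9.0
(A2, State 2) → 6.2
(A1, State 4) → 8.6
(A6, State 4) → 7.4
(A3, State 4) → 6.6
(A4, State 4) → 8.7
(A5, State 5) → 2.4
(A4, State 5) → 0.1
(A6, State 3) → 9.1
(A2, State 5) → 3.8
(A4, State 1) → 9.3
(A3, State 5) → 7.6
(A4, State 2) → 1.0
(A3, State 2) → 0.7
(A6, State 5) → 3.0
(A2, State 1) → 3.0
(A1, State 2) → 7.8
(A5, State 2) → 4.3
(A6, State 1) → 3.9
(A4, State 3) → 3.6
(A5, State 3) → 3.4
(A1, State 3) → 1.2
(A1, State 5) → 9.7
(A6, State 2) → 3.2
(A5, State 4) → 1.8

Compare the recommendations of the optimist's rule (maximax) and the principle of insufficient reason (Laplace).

Row maxima: A1=9.7, A2=6.2, A3=9.0, A4=9.3, A5=4.3, A6=9.1
Best best-case = 9.7 → A1.
Row averages: A1=5.86, A2=4.52, A3=5.82, A4=4.54, A5=2.38, A6=5.32
Highest average = 5.86 → A1.

maximax → A1; laplace → A1 (agree)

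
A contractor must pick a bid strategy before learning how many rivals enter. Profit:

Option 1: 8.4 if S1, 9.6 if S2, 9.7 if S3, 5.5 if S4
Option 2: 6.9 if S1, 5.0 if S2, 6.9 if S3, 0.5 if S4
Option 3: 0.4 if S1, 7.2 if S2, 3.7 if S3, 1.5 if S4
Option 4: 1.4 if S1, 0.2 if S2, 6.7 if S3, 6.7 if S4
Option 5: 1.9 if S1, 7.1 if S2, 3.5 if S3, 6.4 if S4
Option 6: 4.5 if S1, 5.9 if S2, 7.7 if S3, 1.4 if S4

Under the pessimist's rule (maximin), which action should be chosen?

Option 1

Row minima: Option 1=5.5, Option 2=0.5, Option 3=0.4, Option 4=0.2, Option 5=1.9, Option 6=1.4
Best worst-case = 5.5 → Option 1.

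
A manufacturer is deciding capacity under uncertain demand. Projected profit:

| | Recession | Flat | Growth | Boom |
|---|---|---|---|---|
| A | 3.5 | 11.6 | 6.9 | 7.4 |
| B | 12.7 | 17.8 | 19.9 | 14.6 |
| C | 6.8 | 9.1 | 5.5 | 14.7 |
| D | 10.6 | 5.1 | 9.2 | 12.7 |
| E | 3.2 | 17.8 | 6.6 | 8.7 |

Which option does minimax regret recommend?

B

Column bests: Recession=12.7, Flat=17.8, Growth=19.9, Boom=14.7.
A regrets: 9.2, 6.2, 13.0, 7.3 → max 13.0
B regrets: 0.0, 0.0, 0.0, 0.1 → max 0.1
C regrets: 5.9, 8.7, 14.4, 0.0 → max 14.4
D regrets: 2.1, 12.7, 10.7, 2.0 → max 12.7
E regrets: 9.5, 0.0, 13.3, 6.0 → max 13.3
Smallest max regret = 0.1 → B.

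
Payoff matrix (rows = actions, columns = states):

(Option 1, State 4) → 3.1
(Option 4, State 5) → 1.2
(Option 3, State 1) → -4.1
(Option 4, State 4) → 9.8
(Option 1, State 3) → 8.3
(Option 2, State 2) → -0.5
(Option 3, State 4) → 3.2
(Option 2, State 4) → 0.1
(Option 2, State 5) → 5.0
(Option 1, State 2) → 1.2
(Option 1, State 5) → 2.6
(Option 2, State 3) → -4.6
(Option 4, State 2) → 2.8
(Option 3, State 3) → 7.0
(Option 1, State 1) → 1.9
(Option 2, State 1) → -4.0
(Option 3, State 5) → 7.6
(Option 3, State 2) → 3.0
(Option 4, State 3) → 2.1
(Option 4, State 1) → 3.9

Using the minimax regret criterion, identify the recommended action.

Column bests: State 1=3.9, State 2=3.0, State 3=8.3, State 4=9.8, State 5=7.6.
Option 1 regrets: 2.0, 1.8, 0.0, 6.7, 5.0 → max 6.7
Option 2 regrets: 7.9, 3.5, 12.9, 9.7, 2.6 → max 12.9
Option 3 regrets: 8.0, 0.0, 1.3, 6.6, 0.0 → max 8.0
Option 4 regrets: 0.0, 0.2, 6.2, 0.0, 6.4 → max 6.4
Smallest max regret = 6.4 → Option 4.

Option 4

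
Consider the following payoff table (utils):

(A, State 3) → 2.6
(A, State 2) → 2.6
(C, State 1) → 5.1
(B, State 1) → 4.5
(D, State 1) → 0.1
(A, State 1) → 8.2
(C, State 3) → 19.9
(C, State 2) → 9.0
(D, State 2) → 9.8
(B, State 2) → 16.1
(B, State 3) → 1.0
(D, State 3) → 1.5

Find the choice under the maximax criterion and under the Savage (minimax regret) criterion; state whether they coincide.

maximax → C; minimax regret → C (agree)

Row maxima: A=8.2, B=16.1, C=19.9, D=9.8
Best best-case = 19.9 → C.
Column bests: State 1=8.2, State 2=16.1, State 3=19.9.
A regrets: 0.0, 13.5, 17.3 → max 17.3
B regrets: 3.7, 0.0, 18.9 → max 18.9
C regrets: 3.1, 7.1, 0.0 → max 7.1
D regrets: 8.1, 6.3, 18.4 → max 18.4
Smallest max regret = 7.1 → C.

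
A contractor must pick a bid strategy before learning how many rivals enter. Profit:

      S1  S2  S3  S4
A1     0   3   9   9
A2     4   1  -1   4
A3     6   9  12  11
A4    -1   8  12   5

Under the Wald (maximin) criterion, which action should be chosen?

Row minima: A1=0, A2=-1, A3=6, A4=-1
Best worst-case = 6 → A3.

A3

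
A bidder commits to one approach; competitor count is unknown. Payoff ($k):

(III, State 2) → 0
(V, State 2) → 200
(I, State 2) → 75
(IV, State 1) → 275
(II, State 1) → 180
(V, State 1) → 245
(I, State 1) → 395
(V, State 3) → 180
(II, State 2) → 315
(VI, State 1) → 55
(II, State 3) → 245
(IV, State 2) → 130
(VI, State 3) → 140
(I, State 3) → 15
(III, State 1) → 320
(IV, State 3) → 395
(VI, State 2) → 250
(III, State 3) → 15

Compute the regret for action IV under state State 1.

120

Best payoff under State 1 is 395.
Regret = 395 − 275 = 120.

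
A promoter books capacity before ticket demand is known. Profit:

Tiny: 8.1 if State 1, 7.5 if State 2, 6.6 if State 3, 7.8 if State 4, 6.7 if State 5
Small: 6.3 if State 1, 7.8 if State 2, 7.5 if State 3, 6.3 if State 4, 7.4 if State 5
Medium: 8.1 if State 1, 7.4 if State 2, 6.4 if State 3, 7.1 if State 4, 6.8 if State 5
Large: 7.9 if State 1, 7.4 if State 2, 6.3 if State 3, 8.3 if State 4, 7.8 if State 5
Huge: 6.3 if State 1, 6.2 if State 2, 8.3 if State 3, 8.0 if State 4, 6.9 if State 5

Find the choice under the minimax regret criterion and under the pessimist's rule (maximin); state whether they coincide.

Column bests: State 1=8.1, State 2=7.8, State 3=8.3, State 4=8.3, State 5=7.8.
Tiny regrets: 0.0, 0.3, 1.7, 0.5, 1.1 → max 1.7
Small regrets: 1.8, 0.0, 0.8, 2.0, 0.4 → max 2.0
Medium regrets: 0.0, 0.4, 1.9, 1.2, 1.0 → max 1.9
Large regrets: 0.2, 0.4, 2.0, 0.0, 0.0 → max 2.0
Huge regrets: 1.8, 1.6, 0.0, 0.3, 0.9 → max 1.8
Smallest max regret = 1.7 → Tiny.
Row minima: Tiny=6.6, Small=6.3, Medium=6.4, Large=6.3, Huge=6.2
Best worst-case = 6.6 → Tiny.

minimax regret → Tiny; maximin → Tiny (agree)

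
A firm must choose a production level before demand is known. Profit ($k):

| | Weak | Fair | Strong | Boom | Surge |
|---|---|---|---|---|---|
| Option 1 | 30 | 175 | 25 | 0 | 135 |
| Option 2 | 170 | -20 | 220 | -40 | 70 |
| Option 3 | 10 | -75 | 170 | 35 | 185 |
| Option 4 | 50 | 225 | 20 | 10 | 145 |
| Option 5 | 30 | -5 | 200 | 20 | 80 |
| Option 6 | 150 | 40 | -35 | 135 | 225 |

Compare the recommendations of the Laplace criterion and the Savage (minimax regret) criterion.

Row averages: Option 1=73, Option 2=80, Option 3=65, Option 4=90, Option 5=65, Option 6=103
Highest average = 103 → Option 6.
Column bests: Weak=170, Fair=225, Strong=220, Boom=135, Surge=225.
Option 1 regrets: 140, 50, 195, 135, 90 → max 195
Option 2 regrets: 0, 245, 0, 175, 155 → max 245
Option 3 regrets: 160, 300, 50, 100, 40 → max 300
Option 4 regrets: 120, 0, 200, 125, 80 → max 200
Option 5 regrets: 140, 230, 20, 115, 145 → max 230
Option 6 regrets: 20, 185, 255, 0, 0 → max 255
Smallest max regret = 195 → Option 1.

laplace → Option 6; minimax regret → Option 1 (disagree)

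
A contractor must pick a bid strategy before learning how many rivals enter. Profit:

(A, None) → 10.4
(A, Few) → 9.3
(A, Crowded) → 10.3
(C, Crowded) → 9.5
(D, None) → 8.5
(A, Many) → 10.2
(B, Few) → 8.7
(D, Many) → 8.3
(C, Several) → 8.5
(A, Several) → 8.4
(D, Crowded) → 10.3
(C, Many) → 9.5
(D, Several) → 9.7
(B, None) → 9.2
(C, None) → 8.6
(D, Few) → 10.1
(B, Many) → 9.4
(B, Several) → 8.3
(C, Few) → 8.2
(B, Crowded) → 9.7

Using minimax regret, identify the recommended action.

Column bests: None=10.4, Few=10.1, Several=9.7, Many=10.2, Crowded=10.3.
A regrets: 0.0, 0.8, 1.3, 0.0, 0.0 → max 1.3
B regrets: 1.2, 1.4, 1.4, 0.8, 0.6 → max 1.4
C regrets: 1.8, 1.9, 1.2, 0.7, 0.8 → max 1.9
D regrets: 1.9, 0.0, 0.0, 1.9, 0.0 → max 1.9
Smallest max regret = 1.3 → A.

A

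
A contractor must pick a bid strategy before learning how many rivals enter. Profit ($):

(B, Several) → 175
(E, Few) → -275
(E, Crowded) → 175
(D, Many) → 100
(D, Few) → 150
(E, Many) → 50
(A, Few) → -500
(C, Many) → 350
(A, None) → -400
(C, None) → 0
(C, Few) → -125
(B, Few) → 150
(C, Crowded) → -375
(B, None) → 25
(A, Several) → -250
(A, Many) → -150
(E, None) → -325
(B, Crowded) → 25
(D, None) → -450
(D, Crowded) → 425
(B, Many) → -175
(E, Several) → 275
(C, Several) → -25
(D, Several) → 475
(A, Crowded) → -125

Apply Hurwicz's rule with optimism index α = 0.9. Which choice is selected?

A: 0.9·(-125) + 0.1·(-500) = -162.5
B: 0.9·175 + 0.1·(-175) = 140
C: 0.9·350 + 0.1·(-375) = 277.5
D: 0.9·475 + 0.1·(-450) = 382.5
E: 0.9·275 + 0.1·(-325) = 215
Highest Hurwicz score = 382.5 → D.

D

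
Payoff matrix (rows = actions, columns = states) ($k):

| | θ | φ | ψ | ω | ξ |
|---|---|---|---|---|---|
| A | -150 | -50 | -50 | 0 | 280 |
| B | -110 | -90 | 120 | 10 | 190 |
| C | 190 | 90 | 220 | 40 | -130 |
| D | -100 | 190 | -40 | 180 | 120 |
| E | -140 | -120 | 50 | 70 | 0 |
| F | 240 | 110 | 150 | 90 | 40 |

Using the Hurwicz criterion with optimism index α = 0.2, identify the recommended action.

F

A: 0.2·280 + 0.8·(-150) = -64
B: 0.2·190 + 0.8·(-110) = -50
C: 0.2·220 + 0.8·(-130) = -60
D: 0.2·190 + 0.8·(-100) = -42
E: 0.2·70 + 0.8·(-140) = -98
F: 0.2·240 + 0.8·40 = 80
Highest Hurwicz score = 80 → F.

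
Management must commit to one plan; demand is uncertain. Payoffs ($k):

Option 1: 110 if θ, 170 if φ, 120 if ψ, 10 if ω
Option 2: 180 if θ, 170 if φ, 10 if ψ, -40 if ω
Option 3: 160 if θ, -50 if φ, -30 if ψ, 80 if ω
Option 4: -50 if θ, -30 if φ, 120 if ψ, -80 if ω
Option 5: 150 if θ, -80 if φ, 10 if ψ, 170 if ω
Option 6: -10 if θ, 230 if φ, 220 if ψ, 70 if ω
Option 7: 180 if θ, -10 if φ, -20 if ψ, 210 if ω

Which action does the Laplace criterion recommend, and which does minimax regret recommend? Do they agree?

Row averages: Option 1=102.5, Option 2=80, Option 3=40, Option 4=-10, Option 5=62.5, Option 6=127.5, Option 7=90
Highest average = 127.5 → Option 6.
Column bests: θ=180, φ=230, ψ=220, ω=210.
Option 1 regrets: 70, 60, 100, 200 → max 200
Option 2 regrets: 0, 60, 210, 250 → max 250
Option 3 regrets: 20, 280, 250, 130 → max 280
Option 4 regrets: 230, 260, 100, 290 → max 290
Option 5 regrets: 30, 310, 210, 40 → max 310
Option 6 regrets: 190, 0, 0, 140 → max 190
Option 7 regrets: 0, 240, 240, 0 → max 240
Smallest max regret = 190 → Option 6.

laplace → Option 6; minimax regret → Option 6 (agree)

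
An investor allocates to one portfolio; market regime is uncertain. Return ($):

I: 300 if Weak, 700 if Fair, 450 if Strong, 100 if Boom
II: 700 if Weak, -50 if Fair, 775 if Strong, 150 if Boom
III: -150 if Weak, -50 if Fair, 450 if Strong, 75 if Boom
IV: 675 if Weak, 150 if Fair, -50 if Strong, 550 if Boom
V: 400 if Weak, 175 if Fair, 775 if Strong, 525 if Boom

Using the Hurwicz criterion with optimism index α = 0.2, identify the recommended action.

V

I: 0.2·700 + 0.8·100 = 220
II: 0.2·775 + 0.8·(-50) = 115
III: 0.2·450 + 0.8·(-150) = -30
IV: 0.2·675 + 0.8·(-50) = 95
V: 0.2·775 + 0.8·175 = 295
Highest Hurwicz score = 295 → V.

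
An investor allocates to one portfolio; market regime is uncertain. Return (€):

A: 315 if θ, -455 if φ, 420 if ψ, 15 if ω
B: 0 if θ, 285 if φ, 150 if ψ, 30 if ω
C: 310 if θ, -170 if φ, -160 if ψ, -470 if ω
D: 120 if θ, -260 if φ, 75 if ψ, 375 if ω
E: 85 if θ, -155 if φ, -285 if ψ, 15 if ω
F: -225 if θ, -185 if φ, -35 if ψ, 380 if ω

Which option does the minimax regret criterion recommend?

B

Column bests: θ=315, φ=285, ψ=420, ω=380.
A regrets: 0, 740, 0, 365 → max 740
B regrets: 315, 0, 270, 350 → max 350
C regrets: 5, 455, 580, 850 → max 850
D regrets: 195, 545, 345, 5 → max 545
E regrets: 230, 440, 705, 365 → max 705
F regrets: 540, 470, 455, 0 → max 540
Smallest max regret = 350 → B.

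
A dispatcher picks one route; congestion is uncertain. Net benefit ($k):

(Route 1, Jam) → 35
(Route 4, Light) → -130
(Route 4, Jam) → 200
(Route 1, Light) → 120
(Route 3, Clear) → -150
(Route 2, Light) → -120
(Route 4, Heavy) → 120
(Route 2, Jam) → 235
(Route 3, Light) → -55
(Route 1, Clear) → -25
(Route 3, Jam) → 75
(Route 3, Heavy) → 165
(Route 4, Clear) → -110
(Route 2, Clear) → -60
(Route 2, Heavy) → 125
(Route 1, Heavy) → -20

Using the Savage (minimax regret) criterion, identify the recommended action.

Route 3

Column bests: Clear=-25, Light=120, Heavy=165, Jam=235.
Route 1 regrets: 0, 0, 185, 200 → max 200
Route 2 regrets: 35, 240, 40, 0 → max 240
Route 3 regrets: 125, 175, 0, 160 → max 175
Route 4 regrets: 85, 250, 45, 35 → max 250
Smallest max regret = 175 → Route 3.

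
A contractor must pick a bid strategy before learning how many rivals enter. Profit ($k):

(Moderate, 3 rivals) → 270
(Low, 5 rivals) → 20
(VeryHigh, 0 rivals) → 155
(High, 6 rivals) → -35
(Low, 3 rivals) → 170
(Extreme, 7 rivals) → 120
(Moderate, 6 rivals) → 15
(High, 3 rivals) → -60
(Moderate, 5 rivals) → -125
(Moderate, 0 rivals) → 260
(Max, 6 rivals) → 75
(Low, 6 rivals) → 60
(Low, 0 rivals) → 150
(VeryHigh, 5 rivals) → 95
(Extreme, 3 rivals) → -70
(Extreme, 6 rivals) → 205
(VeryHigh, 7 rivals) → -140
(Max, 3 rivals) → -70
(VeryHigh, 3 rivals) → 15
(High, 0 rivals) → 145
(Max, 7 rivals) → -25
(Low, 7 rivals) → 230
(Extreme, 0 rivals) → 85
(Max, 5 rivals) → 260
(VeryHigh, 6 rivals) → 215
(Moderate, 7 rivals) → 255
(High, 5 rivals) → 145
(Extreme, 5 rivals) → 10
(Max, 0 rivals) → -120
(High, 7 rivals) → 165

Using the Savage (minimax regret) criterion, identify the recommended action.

Column bests: 0 rivals=260, 3 rivals=270, 5 rivals=260, 6 rivals=215, 7 rivals=255.
Low regrets: 110, 100, 240, 155, 25 → max 240
Moderate regrets: 0, 0, 385, 200, 0 → max 385
High regrets: 115, 330, 115, 250, 90 → max 330
VeryHigh regrets: 105, 255, 165, 0, 395 → max 395
Extreme regrets: 175, 340, 250, 10, 135 → max 340
Max regrets: 380, 340, 0, 140, 280 → max 380
Smallest max regret = 240 → Low.

Low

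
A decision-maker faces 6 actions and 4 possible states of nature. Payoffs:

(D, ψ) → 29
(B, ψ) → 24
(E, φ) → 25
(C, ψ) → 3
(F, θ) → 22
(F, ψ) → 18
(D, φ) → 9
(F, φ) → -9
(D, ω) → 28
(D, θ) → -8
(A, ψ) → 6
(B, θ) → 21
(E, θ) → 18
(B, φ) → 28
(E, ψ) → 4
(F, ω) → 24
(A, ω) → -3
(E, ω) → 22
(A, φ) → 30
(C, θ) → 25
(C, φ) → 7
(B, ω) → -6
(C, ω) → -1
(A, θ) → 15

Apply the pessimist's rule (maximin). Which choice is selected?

E

Row minima: A=-3, B=-6, C=-1, D=-8, E=4, F=-9
Best worst-case = 4 → E.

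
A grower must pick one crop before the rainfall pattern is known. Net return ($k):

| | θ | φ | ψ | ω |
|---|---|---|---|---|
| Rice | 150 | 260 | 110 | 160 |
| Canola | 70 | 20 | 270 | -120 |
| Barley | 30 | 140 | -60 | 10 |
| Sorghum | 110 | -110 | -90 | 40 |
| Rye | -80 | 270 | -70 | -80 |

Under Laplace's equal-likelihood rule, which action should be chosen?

Rice

Row averages: Rice=170, Canola=60, Barley=30, Sorghum=-12.5, Rye=10
Highest average = 170 → Rice.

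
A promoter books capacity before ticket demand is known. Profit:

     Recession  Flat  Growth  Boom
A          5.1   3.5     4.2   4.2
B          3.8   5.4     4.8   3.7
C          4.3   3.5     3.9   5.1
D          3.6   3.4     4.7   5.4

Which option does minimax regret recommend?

B

Column bests: Recession=5.1, Flat=5.4, Growth=4.8, Boom=5.4.
A regrets: 0.0, 1.9, 0.6, 1.2 → max 1.9
B regrets: 1.3, 0.0, 0.0, 1.7 → max 1.7
C regrets: 0.8, 1.9, 0.9, 0.3 → max 1.9
D regrets: 1.5, 2.0, 0.1, 0.0 → max 2.0
Smallest max regret = 1.7 → B.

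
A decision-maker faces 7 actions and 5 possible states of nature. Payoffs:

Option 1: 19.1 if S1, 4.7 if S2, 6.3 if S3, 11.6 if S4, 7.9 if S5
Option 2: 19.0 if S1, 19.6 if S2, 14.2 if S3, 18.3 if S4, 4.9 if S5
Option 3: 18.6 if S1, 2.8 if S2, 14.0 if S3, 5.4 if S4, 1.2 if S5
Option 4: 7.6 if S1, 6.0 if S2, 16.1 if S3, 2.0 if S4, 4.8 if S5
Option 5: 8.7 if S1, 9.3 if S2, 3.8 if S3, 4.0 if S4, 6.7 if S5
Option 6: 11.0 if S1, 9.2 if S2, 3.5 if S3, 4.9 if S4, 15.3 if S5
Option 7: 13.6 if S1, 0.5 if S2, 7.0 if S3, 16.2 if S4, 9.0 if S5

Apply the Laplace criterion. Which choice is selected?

Option 2

Row averages: Option 1=9.92, Option 2=15.2, Option 3=8.4, Option 4=7.3, Option 5=6.5, Option 6=8.78, Option 7=9.26
Highest average = 15.2 → Option 2.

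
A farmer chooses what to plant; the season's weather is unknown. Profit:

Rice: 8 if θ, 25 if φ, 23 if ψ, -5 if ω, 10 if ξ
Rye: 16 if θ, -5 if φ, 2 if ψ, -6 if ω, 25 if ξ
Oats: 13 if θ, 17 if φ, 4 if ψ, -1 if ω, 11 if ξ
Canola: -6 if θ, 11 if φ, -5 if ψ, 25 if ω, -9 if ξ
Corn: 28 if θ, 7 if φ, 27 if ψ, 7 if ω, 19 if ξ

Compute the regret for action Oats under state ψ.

23

Best payoff under ψ is 27.
Regret = 27 − 4 = 23.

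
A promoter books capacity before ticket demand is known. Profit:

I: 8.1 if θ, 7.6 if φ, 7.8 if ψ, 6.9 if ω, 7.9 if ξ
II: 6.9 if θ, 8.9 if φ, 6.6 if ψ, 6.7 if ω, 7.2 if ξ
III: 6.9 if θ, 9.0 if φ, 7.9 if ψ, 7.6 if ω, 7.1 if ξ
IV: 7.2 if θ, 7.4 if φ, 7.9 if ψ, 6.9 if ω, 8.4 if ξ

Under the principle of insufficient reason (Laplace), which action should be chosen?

Row averages: I=7.66, II=7.26, III=7.7, IV=7.56
Highest average = 7.7 → III.

III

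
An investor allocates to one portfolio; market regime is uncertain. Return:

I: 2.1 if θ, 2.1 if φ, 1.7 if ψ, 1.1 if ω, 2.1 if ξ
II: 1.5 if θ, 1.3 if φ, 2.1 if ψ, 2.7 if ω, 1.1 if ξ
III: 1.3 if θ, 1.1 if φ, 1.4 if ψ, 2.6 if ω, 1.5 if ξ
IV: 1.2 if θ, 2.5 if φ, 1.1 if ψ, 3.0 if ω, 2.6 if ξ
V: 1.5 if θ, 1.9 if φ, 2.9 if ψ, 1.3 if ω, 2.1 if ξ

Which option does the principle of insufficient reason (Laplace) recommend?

Row averages: I=1.82, II=1.74, III=1.58, IV=2.08, V=1.94
Highest average = 2.08 → IV.

IV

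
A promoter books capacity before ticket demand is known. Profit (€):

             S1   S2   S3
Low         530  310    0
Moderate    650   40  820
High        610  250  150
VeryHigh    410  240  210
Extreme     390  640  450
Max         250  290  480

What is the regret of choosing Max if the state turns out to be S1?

400

Best payoff under S1 is 650.
Regret = 650 − 250 = 400.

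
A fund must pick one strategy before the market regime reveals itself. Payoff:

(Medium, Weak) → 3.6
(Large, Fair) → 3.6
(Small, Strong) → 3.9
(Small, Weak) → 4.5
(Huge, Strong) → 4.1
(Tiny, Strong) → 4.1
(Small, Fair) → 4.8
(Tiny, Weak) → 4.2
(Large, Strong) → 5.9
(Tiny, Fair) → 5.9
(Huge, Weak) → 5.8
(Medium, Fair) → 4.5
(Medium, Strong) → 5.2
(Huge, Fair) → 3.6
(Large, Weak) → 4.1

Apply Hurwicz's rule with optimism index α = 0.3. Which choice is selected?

Tiny: 0.3·5.9 + 0.7·4.1 = 4.64
Small: 0.3·4.8 + 0.7·3.9 = 4.17
Medium: 0.3·5.2 + 0.7·3.6 = 4.08
Large: 0.3·5.9 + 0.7·3.6 = 4.29
Huge: 0.3·5.8 + 0.7·3.6 = 4.26
Highest Hurwicz score = 4.64 → Tiny.

Tiny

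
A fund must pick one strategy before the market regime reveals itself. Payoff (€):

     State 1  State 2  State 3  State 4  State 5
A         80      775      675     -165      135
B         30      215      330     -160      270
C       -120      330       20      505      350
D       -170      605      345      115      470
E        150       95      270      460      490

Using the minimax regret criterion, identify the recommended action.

D

Column bests: State 1=150, State 2=775, State 3=675, State 4=505, State 5=490.
A regrets: 70, 0, 0, 670, 355 → max 670
B regrets: 120, 560, 345, 665, 220 → max 665
C regrets: 270, 445, 655, 0, 140 → max 655
D regrets: 320, 170, 330, 390, 20 → max 390
E regrets: 0, 680, 405, 45, 0 → max 680
Smallest max regret = 390 → D.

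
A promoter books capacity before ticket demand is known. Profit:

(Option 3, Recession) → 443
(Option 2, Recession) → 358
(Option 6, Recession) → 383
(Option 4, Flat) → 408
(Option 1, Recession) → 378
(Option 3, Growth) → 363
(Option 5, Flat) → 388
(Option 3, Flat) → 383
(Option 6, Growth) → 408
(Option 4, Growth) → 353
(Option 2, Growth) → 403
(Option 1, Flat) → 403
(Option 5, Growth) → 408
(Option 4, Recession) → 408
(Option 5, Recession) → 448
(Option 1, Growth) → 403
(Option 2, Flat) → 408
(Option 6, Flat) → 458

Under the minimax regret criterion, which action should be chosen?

Column bests: Recession=448, Flat=458, Growth=408.
Option 1 regrets: 70, 55, 5 → max 70
Option 2 regrets: 90, 50, 5 → max 90
Option 3 regrets: 5, 75, 45 → max 75
Option 4 regrets: 40, 50, 55 → max 55
Option 5 regrets: 0, 70, 0 → max 70
Option 6 regrets: 65, 0, 0 → max 65
Smallest max regret = 55 → Option 4.

Option 4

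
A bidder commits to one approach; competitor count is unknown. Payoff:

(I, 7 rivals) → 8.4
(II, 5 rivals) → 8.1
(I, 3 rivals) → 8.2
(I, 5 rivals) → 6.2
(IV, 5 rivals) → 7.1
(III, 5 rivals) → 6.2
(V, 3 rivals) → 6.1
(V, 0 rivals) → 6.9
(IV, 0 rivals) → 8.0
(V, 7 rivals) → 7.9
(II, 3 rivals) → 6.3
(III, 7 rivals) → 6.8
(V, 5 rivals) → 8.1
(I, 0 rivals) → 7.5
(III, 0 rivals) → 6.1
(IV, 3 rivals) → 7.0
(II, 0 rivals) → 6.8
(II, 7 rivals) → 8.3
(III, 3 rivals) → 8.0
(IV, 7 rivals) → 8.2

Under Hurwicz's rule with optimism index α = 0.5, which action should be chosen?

IV

I: 0.5·8.4 + 0.5·6.2 = 7.3
II: 0.5·8.3 + 0.5·6.3 = 7.3
III: 0.5·8.0 + 0.5·6.1 = 7.05
IV: 0.5·8.2 + 0.5·7.0 = 7.6
V: 0.5·8.1 + 0.5·6.1 = 7.1
Highest Hurwicz score = 7.6 → IV.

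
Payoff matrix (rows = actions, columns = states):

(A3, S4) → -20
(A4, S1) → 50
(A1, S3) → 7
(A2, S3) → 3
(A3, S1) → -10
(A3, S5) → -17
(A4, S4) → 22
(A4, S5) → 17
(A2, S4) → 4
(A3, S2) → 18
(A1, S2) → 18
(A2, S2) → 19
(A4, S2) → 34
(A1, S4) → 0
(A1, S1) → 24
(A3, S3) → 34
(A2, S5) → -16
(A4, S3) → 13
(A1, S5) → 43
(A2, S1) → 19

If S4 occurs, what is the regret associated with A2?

Best payoff under S4 is 22.
Regret = 22 − 4 = 18.

18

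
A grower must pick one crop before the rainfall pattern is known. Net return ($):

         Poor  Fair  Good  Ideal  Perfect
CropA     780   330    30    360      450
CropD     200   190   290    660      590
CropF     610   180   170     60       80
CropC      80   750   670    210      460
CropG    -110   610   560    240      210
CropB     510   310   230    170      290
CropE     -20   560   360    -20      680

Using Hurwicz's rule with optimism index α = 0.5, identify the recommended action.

CropA: 0.5·780 + 0.5·30 = 405
CropD: 0.5·660 + 0.5·190 = 425
CropF: 0.5·610 + 0.5·60 = 335
CropC: 0.5·750 + 0.5·80 = 415
CropG: 0.5·610 + 0.5·(-110) = 250
CropB: 0.5·510 + 0.5·170 = 340
CropE: 0.5·680 + 0.5·(-20) = 330
Highest Hurwicz score = 425 → CropD.

CropD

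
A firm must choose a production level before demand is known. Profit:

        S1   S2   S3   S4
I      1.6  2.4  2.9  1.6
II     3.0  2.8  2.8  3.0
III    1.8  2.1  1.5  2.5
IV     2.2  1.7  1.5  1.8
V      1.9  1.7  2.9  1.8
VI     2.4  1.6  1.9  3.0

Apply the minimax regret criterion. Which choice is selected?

Column bests: S1=3.0, S2=2.8, S3=2.9, S4=3.0.
I regrets: 1.4, 0.4, 0.0, 1.4 → max 1.4
II regrets: 0.0, 0.0, 0.1, 0.0 → max 0.1
III regrets: 1.2, 0.7, 1.4, 0.5 → max 1.4
IV regrets: 0.8, 1.1, 1.4, 1.2 → max 1.4
V regrets: 1.1, 1.1, 0.0, 1.2 → max 1.2
VI regrets: 0.6, 1.2, 1.0, 0.0 → max 1.2
Smallest max regret = 0.1 → II.

II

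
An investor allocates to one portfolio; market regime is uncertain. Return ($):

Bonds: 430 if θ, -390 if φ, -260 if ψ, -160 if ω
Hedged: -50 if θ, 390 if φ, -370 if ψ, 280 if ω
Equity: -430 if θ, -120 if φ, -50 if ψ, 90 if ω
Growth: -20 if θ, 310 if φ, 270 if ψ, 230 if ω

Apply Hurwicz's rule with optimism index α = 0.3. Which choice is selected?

Growth

Bonds: 0.3·430 + 0.7·(-390) = -144
Hedged: 0.3·390 + 0.7·(-370) = -142
Equity: 0.3·90 + 0.7·(-430) = -274
Growth: 0.3·310 + 0.7·(-20) = 79
Highest Hurwicz score = 79 → Growth.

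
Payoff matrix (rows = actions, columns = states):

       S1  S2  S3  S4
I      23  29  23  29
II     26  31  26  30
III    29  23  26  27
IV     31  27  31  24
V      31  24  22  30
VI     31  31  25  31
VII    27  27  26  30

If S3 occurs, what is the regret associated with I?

Best payoff under S3 is 31.
Regret = 31 − 23 = 8.

8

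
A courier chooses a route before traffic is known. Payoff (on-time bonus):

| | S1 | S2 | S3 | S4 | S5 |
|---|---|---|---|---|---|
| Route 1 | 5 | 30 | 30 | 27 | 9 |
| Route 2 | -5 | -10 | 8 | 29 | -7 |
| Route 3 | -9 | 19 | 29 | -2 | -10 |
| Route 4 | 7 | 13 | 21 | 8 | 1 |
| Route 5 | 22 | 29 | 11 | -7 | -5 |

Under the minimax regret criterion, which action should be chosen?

Route 1

Column bests: S1=22, S2=30, S3=30, S4=29, S5=9.
Route 1 regrets: 17, 0, 0, 2, 0 → max 17
Route 2 regrets: 27, 40, 22, 0, 16 → max 40
Route 3 regrets: 31, 11, 1, 31, 19 → max 31
Route 4 regrets: 15, 17, 9, 21, 8 → max 21
Route 5 regrets: 0, 1, 19, 36, 14 → max 36
Smallest max regret = 17 → Route 1.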